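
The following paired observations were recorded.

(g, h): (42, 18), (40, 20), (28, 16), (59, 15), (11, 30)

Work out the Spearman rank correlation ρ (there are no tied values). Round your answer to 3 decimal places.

-0.700

Rank g: 4, 3, 2, 5, 1
Rank h: 3, 4, 2, 1, 5
d = rank(g) − rank(h): 1, -1, 0, 4, -4; Σd² = 34
ρ = 1 − 6Σd² / [n(n²−1)] = 1 − 6×34 / (5×24) = 1 − 204/120 ≈ -0.700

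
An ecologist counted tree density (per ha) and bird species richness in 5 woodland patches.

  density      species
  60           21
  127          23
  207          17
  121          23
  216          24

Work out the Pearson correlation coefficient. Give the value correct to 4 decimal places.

-0.1683

n = 5, Σx = 731, Σy = 108, Σx² = 123875, Σy² = 2364, Σxy = 15667
nΣxy − ΣxΣy = 78335 − 78948 = -613
nΣx² − (Σx)² = 619375 − 534361 = 85014; nΣy² − (Σy)² = 11820 − 11664 = 156
r = -613 / √(85014 × 156) = -613 / 3641.7282 ≈ -0.1683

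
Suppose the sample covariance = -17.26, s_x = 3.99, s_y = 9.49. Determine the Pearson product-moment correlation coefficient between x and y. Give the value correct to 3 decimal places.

r = Cov(x,y) / (s_x · s_y) = -17.26 / (3.99 × 9.49)
  = -17.26 / 37.8651 ≈ -0.456

-0.456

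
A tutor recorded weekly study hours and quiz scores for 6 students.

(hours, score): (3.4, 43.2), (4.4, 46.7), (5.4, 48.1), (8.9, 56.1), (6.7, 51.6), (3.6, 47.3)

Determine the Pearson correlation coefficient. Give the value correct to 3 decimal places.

n = 6, Σx = 32.4, Σy = 293, Σx² = 197.14, Σy² = 14407.8, Σxy = 1627.39
nΣxy − ΣxΣy = 9764.34 − 9493.2 = 271.14
nΣx² − (Σx)² = 1182.84 − 1049.76 = 133.08; nΣy² − (Σy)² = 86446.8 − 85849 = 597.8
r = 271.14 / √(133.08 × 597.8) = 271.14 / 282.0554 ≈ 0.961

0.961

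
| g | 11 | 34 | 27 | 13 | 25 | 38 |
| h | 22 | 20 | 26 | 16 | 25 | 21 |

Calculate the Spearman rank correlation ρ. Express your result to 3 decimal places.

-0.029

Rank g: 1, 5, 4, 2, 3, 6
Rank h: 4, 2, 6, 1, 5, 3
d = rank(g) − rank(h): -3, 3, -2, 1, -2, 3; Σd² = 36
ρ = 1 − 6Σd² / [n(n²−1)] = 1 − 6×36 / (6×35) = 1 − 216/210 ≈ -0.029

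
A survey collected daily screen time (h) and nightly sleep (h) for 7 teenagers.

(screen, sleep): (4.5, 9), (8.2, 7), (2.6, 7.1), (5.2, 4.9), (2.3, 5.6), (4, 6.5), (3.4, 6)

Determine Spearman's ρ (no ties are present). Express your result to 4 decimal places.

Rank screen: 5, 7, 2, 6, 1, 4, 3
Rank sleep: 7, 5, 6, 1, 2, 4, 3
d = rank(screen) − rank(sleep): -2, 2, -4, 5, -1, 0, 0; Σd² = 50
ρ = 1 − 6Σd² / [n(n²−1)] = 1 − 6×50 / (7×48) = 1 − 300/336 ≈ 0.1071

0.1071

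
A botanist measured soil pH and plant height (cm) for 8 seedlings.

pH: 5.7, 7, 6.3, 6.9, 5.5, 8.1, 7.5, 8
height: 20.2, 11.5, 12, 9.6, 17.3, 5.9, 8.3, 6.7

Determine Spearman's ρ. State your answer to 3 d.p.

Rank pH: 2, 5, 3, 4, 1, 8, 6, 7
Rank height: 8, 5, 6, 4, 7, 1, 3, 2
d = rank(pH) − rank(height): -6, 0, -3, 0, -6, 7, 3, 5; Σd² = 164
ρ = 1 − 6Σd² / [n(n²−1)] = 1 − 6×164 / (8×63) = 1 − 984/504 ≈ -0.952

-0.952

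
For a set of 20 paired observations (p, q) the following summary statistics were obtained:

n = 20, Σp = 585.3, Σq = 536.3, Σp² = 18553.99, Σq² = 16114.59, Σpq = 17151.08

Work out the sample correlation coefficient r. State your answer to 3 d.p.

r = (nΣpq − ΣpΣq) / √[(nΣp² − (Σp)²)(nΣq² − (Σq)²)]
Numerator: 20×17151.08 − 585.3×536.3 = 29125.21
Denominator: √[(371079.8 − 342576.09)(322291.8 − 287617.69)] = √[28503.71 × 34674.11] = 31437.8876
r = 29125.21 / 31437.8876 ≈ 0.926

0.926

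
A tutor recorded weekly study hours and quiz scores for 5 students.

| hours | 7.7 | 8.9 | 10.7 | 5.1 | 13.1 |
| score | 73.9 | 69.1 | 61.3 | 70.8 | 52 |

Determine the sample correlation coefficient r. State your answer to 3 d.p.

-0.885

n = 5, Σx = 45.5, Σy = 327.1, Σx² = 450.61, Σy² = 21710.35, Σxy = 2882.21
nΣxy − ΣxΣy = 14411.05 − 14883.05 = -472
nΣx² − (Σx)² = 2253.05 − 2070.25 = 182.8; nΣy² − (Σy)² = 108551.75 − 106994.41 = 1557.34
r = -472 / √(182.8 × 1557.34) = -472 / 533.5558 ≈ -0.885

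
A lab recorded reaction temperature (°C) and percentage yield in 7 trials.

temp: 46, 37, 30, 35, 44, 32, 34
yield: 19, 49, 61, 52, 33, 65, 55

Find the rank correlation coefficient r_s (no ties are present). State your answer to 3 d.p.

-0.964

Rank temp: 7, 5, 1, 4, 6, 2, 3
Rank yield: 1, 3, 6, 4, 2, 7, 5
d = rank(temp) − rank(yield): 6, 2, -5, 0, 4, -5, -2; Σd² = 110
ρ = 1 − 6Σd² / [n(n²−1)] = 1 − 6×110 / (7×48) = 1 − 660/336 ≈ -0.964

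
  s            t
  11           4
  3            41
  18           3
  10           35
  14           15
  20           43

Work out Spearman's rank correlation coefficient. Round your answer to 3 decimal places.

Rank s: 3, 1, 5, 2, 4, 6
Rank t: 2, 5, 1, 4, 3, 6
d = rank(s) − rank(t): 1, -4, 4, -2, 1, 0; Σd² = 38
ρ = 1 − 6Σd² / [n(n²−1)] = 1 − 6×38 / (6×35) = 1 − 228/210 ≈ -0.086

-0.086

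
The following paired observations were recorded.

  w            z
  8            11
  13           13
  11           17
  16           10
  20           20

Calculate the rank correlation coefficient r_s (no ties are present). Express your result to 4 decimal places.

Rank w: 1, 3, 2, 4, 5
Rank z: 2, 3, 4, 1, 5
d = rank(w) − rank(z): -1, 0, -2, 3, 0; Σd² = 14
ρ = 1 − 6Σd² / [n(n²−1)] = 1 − 6×14 / (5×24) = 1 − 84/120 ≈ 0.3000

0.3000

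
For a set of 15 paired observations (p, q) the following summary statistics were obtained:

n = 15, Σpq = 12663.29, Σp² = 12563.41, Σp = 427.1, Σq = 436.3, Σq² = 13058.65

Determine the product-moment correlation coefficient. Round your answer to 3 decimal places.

0.624

r = (nΣpq − ΣpΣq) / √[(nΣp² − (Σp)²)(nΣq² − (Σq)²)]
Numerator: 15×12663.29 − 427.1×436.3 = 3605.62
Denominator: √[(188451.15 − 182414.41)(195879.75 − 190357.69)] = √[6036.74 × 5522.06] = 5773.6679
r = 3605.62 / 5773.6679 ≈ 0.624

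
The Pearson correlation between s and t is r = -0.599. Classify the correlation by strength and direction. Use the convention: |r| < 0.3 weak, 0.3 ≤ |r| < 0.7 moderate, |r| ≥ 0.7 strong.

r = -0.599 < 0 so the relationship is negative.
|r| = 0.599, which falls in the moderate range.

moderate negative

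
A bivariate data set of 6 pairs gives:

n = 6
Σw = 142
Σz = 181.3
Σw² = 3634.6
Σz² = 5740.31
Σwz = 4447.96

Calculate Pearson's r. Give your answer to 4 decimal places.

r = (nΣwz − ΣwΣz) / √[(nΣw² − (Σw)²)(nΣz² − (Σz)²)]
Numerator: 6×4447.96 − 142×181.3 = 943.16
Denominator: √[(21807.6 − 20164)(34441.86 − 32869.69)] = √[1643.6 × 1572.17] = 1607.4883
r = 943.16 / 1607.4883 ≈ 0.5867

0.5867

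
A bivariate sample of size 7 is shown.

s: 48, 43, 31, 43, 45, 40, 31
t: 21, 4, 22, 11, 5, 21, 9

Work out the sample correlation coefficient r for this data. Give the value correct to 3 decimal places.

n = 7, Σs = 281, Σt = 93, Σs² = 11549, Σt² = 1609, Σst = 3679
nΣst − ΣsΣt = 25753 − 26133 = -380
nΣs² − (Σs)² = 80843 − 78961 = 1882; nΣt² − (Σt)² = 11263 − 8649 = 2614
r = -380 / √(1882 × 2614) = -380 / 2218.0054 ≈ -0.171

-0.171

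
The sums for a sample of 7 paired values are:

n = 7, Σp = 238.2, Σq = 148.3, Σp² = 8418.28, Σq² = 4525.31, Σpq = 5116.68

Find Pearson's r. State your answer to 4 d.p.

0.1068

r = (nΣpq − ΣpΣq) / √[(nΣp² − (Σp)²)(nΣq² − (Σq)²)]
Numerator: 7×5116.68 − 238.2×148.3 = 491.7
Denominator: √[(58927.96 − 56739.24)(31677.17 − 21992.89)] = √[2188.72 × 9684.28] = 4603.9306
r = 491.7 / 4603.9306 ≈ 0.1068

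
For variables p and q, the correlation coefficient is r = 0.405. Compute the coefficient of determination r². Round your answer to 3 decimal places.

0.164

r² = (0.405)² = 0.164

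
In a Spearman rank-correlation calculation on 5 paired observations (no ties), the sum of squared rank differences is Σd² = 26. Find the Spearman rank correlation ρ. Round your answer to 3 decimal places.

-0.300

ρ = 1 − 6Σd² / [n(n²−1)] = 1 − 6×26 / (5×24)
  = 1 − 156/120 = 1 − 1.3000 ≈ -0.300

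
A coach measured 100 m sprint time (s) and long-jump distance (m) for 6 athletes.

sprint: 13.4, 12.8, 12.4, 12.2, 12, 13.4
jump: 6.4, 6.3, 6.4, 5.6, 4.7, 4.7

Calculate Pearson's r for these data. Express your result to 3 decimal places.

0.158

n = 6, Σx = 76.2, Σy = 34.1, Σx² = 969.56, Σy² = 197.15, Σxy = 433.46
nΣxy − ΣxΣy = 2600.76 − 2598.42 = 2.34
nΣx² − (Σx)² = 5817.36 − 5806.44 = 10.92; nΣy² − (Σy)² = 1182.9 − 1162.81 = 20.09
r = 2.34 / √(10.92 × 20.09) = 2.34 / 14.8116 ≈ 0.158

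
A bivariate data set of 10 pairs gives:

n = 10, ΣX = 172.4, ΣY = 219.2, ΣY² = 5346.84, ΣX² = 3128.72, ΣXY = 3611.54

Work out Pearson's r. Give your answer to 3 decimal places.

-0.575

r = (nΣXY − ΣXΣY) / √[(nΣX² − (ΣX)²)(nΣY² − (ΣY)²)]
Numerator: 10×3611.54 − 172.4×219.2 = -1674.68
Denominator: √[(31287.2 − 29721.76)(53468.4 − 48048.64)] = √[1565.44 × 5419.76] = 2912.7837
r = -1674.68 / 2912.7837 ≈ -0.575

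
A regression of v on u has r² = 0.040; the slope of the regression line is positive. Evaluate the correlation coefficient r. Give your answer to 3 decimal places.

0.200

|r| = √0.040 = 0.200
The association is positive, so r = 0.200.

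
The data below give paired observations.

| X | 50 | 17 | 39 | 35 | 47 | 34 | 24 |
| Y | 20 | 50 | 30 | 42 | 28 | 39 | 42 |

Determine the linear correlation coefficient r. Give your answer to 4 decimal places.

-0.9389

n = 7, ΣX = 246, ΣY = 251, ΣX² = 9476, ΣY² = 9633, ΣXY = 8140
nΣXY − ΣXΣY = 56980 − 61746 = -4766
nΣX² − (ΣX)² = 66332 − 60516 = 5816; nΣY² − (ΣY)² = 67431 − 63001 = 4430
r = -4766 / √(5816 × 4430) = -4766 / 5075.9117 ≈ -0.9389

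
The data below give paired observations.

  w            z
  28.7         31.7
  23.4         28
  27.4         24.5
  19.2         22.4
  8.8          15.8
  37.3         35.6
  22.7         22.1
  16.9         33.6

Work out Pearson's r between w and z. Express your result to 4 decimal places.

0.6893

n = 8, Σw = 184.4, Σz = 213.7, Σw² = 4760.28, Σz² = 6025.27, Σwz = 5202.8
nΣwz − ΣwΣz = 41622.4 − 39406.28 = 2216.12
nΣw² − (Σw)² = 38082.24 − 34003.36 = 4078.88; nΣz² − (Σz)² = 48202.16 − 45667.69 = 2534.47
r = 2216.12 / √(4078.88 × 2534.47) = 2216.12 / 3215.2448 ≈ 0.6893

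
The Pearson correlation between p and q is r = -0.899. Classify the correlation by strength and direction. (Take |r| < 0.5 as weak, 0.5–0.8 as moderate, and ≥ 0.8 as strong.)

r = -0.899 < 0 so the relationship is negative.
|r| = 0.899, which falls in the strong range.

strong negative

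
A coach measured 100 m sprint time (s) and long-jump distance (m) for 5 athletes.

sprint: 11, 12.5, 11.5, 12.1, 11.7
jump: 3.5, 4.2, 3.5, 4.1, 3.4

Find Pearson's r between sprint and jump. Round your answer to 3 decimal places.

n = 5, Σx = 58.8, Σy = 18.7, Σx² = 692.8, Σy² = 70.51, Σxy = 220.64
nΣxy − ΣxΣy = 1103.2 − 1099.56 = 3.64
nΣx² − (Σx)² = 3464 − 3457.44 = 6.56; nΣy² − (Σy)² = 352.55 − 349.69 = 2.86
r = 3.64 / √(6.56 × 2.86) = 3.64 / 4.3315 ≈ 0.840

0.840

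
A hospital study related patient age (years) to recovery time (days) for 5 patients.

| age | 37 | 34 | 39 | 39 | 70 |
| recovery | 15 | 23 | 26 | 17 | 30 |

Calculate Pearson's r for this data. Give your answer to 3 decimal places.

0.685

n = 5, Σx = 219, Σy = 111, Σx² = 10467, Σy² = 2619, Σxy = 5114
nΣxy − ΣxΣy = 25570 − 24309 = 1261
nΣx² − (Σx)² = 52335 − 47961 = 4374; nΣy² − (Σy)² = 13095 − 12321 = 774
r = 1261 / √(4374 × 774) = 1261 / 1839.9663 ≈ 0.685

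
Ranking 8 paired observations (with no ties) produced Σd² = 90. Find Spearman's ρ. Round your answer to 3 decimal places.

-0.071

ρ = 1 − 6Σd² / [n(n²−1)] = 1 − 6×90 / (8×63)
  = 1 − 540/504 = 1 − 1.0714 ≈ -0.071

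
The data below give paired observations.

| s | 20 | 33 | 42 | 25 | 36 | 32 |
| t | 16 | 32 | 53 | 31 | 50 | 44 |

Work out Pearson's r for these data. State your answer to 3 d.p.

0.921

n = 6, Σs = 188, Σt = 226, Σs² = 6198, Σt² = 9486, Σst = 7585
nΣst − ΣsΣt = 45510 − 42488 = 3022
nΣs² − (Σs)² = 37188 − 35344 = 1844; nΣt² − (Σt)² = 56916 − 51076 = 5840
r = 3022 / √(1844 × 5840) = 3022 / 3281.6094 ≈ 0.921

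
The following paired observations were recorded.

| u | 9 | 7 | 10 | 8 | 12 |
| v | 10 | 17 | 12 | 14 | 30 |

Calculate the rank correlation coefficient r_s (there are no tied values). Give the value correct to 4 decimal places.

Rank u: 3, 1, 4, 2, 5
Rank v: 1, 4, 2, 3, 5
d = rank(u) − rank(v): 2, -3, 2, -1, 0; Σd² = 18
ρ = 1 − 6Σd² / [n(n²−1)] = 1 − 6×18 / (5×24) = 1 − 108/120 ≈ 0.1000

0.1000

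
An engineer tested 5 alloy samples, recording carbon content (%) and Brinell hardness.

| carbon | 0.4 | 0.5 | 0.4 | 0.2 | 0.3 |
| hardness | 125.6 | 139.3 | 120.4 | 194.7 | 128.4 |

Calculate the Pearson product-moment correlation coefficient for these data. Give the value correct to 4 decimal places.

n = 5, Σx = 1.8, Σy = 708.4, Σx² = 0.7, Σy² = 104070.66, Σxy = 245.51
nΣxy − ΣxΣy = 1227.55 − 1275.12 = -47.57
nΣx² − (Σx)² = 3.5 − 3.24 = 0.26; nΣy² − (Σy)² = 520353.3 − 501830.56 = 18522.74
r = -47.57 / √(0.26 × 18522.74) = -47.57 / 69.3968 ≈ -0.6855

-0.6855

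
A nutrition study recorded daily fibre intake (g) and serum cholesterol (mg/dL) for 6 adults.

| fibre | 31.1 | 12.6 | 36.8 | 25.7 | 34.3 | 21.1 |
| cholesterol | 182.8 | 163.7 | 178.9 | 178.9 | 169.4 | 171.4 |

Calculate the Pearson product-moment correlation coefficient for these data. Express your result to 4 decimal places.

0.6376

n = 6, Σx = 161.6, Σy = 1045.1, Σx² = 4762.4, Σy² = 182298.27, Σxy = 28355.91
nΣxy − ΣxΣy = 170135.46 − 168888.16 = 1247.3
nΣx² − (Σx)² = 28574.4 − 26114.56 = 2459.84; nΣy² − (Σy)² = 1093789.62 − 1092234.01 = 1555.61
r = 1247.3 / √(2459.84 × 1555.61) = 1247.3 / 1956.1574 ≈ 0.6376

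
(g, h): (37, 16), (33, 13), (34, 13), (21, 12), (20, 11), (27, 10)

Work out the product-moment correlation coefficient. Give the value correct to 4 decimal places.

n = 6, Σg = 172, Σh = 75, Σg² = 5184, Σh² = 959, Σgh = 2205
nΣgh − ΣgΣh = 13230 − 12900 = 330
nΣg² − (Σg)² = 31104 − 29584 = 1520; nΣh² − (Σh)² = 5754 − 5625 = 129
r = 330 / √(1520 × 129) = 330 / 442.8092 ≈ 0.7452

0.7452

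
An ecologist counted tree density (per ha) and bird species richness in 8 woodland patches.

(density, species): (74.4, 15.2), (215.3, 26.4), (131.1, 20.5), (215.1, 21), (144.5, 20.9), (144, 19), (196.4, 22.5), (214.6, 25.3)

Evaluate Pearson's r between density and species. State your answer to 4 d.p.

0.8741

n = 8, Σx = 1335.4, Σy = 170.8, Σx² = 241587.04, Σy² = 3733.4, Σxy = 29623.88
nΣxy − ΣxΣy = 236991.04 − 228086.32 = 8904.72
nΣx² − (Σx)² = 1932696.32 − 1783293.16 = 149403.16; nΣy² − (Σy)² = 29867.2 − 29172.64 = 694.56
r = 8904.72 / √(149403.16 × 694.56) = 8904.72 / 10186.7295 ≈ 0.8741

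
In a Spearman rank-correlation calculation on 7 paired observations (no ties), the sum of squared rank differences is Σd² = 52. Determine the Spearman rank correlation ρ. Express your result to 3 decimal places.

ρ = 1 − 6Σd² / [n(n²−1)] = 1 − 6×52 / (7×48)
  = 1 − 312/336 = 1 − 0.9286 ≈ 0.071

0.071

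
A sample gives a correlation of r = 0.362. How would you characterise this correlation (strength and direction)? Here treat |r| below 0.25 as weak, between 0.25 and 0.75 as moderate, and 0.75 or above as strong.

moderate positive

r = 0.362 > 0 so the relationship is positive.
|r| = 0.362, which falls in the moderate range.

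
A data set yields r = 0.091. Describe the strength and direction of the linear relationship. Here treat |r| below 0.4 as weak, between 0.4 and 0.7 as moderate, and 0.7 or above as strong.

r = 0.091 > 0 so the relationship is positive.
|r| = 0.091, which falls in the weak range.

weak positive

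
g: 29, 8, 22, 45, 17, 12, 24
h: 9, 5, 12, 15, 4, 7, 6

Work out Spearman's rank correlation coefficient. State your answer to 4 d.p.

Rank g: 6, 1, 4, 7, 3, 2, 5
Rank h: 5, 2, 6, 7, 1, 4, 3
d = rank(g) − rank(h): 1, -1, -2, 0, 2, -2, 2; Σd² = 18
ρ = 1 − 6Σd² / [n(n²−1)] = 1 − 6×18 / (7×48) = 1 − 108/336 ≈ 0.6786

0.6786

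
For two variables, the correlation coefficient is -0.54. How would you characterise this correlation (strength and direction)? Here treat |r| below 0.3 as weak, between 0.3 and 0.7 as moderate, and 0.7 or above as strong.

moderate negative

r = -0.54 < 0 so the relationship is negative.
|r| = 0.54, which falls in the moderate range.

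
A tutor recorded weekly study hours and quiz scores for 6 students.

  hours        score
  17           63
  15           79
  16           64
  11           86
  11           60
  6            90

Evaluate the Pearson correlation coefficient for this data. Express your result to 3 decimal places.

-0.644

n = 6, Σx = 76, Σy = 442, Σx² = 1048, Σy² = 33402, Σxy = 5426
nΣxy − ΣxΣy = 32556 − 33592 = -1036
nΣx² − (Σx)² = 6288 − 5776 = 512; nΣy² − (Σy)² = 200412 − 195364 = 5048
r = -1036 / √(512 × 5048) = -1036 / 1607.6617 ≈ -0.644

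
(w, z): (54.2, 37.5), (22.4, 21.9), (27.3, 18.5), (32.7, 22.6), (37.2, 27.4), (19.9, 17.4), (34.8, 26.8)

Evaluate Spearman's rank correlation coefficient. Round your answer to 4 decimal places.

0.9643

Rank w: 7, 2, 3, 4, 6, 1, 5
Rank z: 7, 3, 2, 4, 6, 1, 5
d = rank(w) − rank(z): 0, -1, 1, 0, 0, 0, 0; Σd² = 2
ρ = 1 − 6Σd² / [n(n²−1)] = 1 − 6×2 / (7×48) = 1 − 12/336 ≈ 0.9643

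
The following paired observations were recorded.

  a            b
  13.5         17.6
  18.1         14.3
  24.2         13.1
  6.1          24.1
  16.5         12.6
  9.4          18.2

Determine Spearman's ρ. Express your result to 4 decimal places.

-0.8286

Rank a: 3, 5, 6, 1, 4, 2
Rank b: 4, 3, 2, 6, 1, 5
d = rank(a) − rank(b): -1, 2, 4, -5, 3, -3; Σd² = 64
ρ = 1 − 6Σd² / [n(n²−1)] = 1 − 6×64 / (6×35) = 1 − 384/210 ≈ -0.8286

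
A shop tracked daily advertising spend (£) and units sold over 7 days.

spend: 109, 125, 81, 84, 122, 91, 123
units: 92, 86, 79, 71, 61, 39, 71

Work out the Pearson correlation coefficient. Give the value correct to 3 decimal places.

n = 7, Σx = 735, Σy = 499, Σx² = 79417, Σy² = 37425, Σxy = 52865
nΣxy − ΣxΣy = 370055 − 366765 = 3290
nΣx² − (Σx)² = 555919 − 540225 = 15694; nΣy² − (Σy)² = 261975 − 249001 = 12974
r = 3290 / √(15694 × 12974) = 3290 / 14269.3362 ≈ 0.231

0.231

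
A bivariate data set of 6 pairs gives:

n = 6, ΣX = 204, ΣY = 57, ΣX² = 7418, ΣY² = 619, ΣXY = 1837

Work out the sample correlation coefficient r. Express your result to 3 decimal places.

r = (nΣXY − ΣXΣY) / √[(nΣX² − (ΣX)²)(nΣY² − (ΣY)²)]
Numerator: 6×1837 − 204×57 = -606
Denominator: √[(44508 − 41616)(3714 − 3249)] = √[2892 × 465] = 1159.6465
r = -606 / 1159.6465 ≈ -0.523

-0.523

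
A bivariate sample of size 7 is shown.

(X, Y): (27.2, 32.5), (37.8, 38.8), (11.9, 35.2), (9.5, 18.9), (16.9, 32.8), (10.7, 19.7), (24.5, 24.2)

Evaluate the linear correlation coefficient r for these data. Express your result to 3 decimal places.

n = 7, ΣX = 138.5, ΣY = 202.1, ΣX² = 3400.89, ΣY² = 6207.51, ΣXY = 4307.08
nΣXY − ΣXΣY = 30149.56 − 27990.85 = 2158.71
nΣX² − (ΣX)² = 23806.23 − 19182.25 = 4623.98; nΣY² − (ΣY)² = 43452.57 − 40844.41 = 2608.16
r = 2158.71 / √(4623.98 × 2608.16) = 2158.71 / 3472.7625 ≈ 0.622

0.622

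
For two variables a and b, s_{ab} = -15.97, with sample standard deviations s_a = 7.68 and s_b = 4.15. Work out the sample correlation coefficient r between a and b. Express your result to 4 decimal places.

r = Cov(a,b) / (s_a · s_b) = -15.97 / (7.68 × 4.15)
  = -15.97 / 31.8720 ≈ -0.5011

-0.5011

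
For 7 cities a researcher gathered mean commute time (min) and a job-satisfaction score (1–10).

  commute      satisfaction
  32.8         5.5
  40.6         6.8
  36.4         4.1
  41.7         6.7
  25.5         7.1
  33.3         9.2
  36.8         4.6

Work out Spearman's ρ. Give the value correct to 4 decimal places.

Rank commute: 2, 6, 4, 7, 1, 3, 5
Rank satisfaction: 3, 5, 1, 4, 6, 7, 2
d = rank(commute) − rank(satisfaction): -1, 1, 3, 3, -5, -4, 3; Σd² = 70
ρ = 1 − 6Σd² / [n(n²−1)] = 1 − 6×70 / (7×48) = 1 − 420/336 ≈ -0.2500

-0.2500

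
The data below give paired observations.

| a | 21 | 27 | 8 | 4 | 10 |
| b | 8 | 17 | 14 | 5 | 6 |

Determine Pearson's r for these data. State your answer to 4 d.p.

0.5899

n = 5, Σa = 70, Σb = 50, Σa² = 1350, Σb² = 610, Σab = 819
nΣab − ΣaΣb = 4095 − 3500 = 595
nΣa² − (Σa)² = 6750 − 4900 = 1850; nΣb² − (Σb)² = 3050 − 2500 = 550
r = 595 / √(1850 × 550) = 595 / 1008.7121 ≈ 0.5899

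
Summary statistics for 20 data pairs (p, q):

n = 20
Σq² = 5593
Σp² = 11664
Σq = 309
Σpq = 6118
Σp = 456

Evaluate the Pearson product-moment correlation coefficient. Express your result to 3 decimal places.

r = (nΣpq − ΣpΣq) / √[(nΣp² − (Σp)²)(nΣq² − (Σq)²)]
Numerator: 20×6118 − 456×309 = -18544
Denominator: √[(233280 − 207936)(111860 − 95481)] = √[25344 × 16379] = 20374.2331
r = -18544 / 20374.2331 ≈ -0.910

-0.910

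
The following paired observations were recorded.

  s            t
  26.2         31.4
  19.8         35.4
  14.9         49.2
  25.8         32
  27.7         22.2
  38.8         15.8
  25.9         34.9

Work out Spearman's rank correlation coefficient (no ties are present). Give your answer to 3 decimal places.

Rank s: 5, 2, 1, 3, 6, 7, 4
Rank t: 3, 6, 7, 4, 2, 1, 5
d = rank(s) − rank(t): 2, -4, -6, -1, 4, 6, -1; Σd² = 110
ρ = 1 − 6Σd² / [n(n²−1)] = 1 − 6×110 / (7×48) = 1 − 660/336 ≈ -0.964

-0.964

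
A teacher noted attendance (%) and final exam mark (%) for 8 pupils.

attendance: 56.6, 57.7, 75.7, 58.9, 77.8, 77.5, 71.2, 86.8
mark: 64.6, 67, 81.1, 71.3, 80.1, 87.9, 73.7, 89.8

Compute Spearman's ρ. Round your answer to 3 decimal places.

0.929

Rank attendance: 1, 2, 5, 3, 7, 6, 4, 8
Rank mark: 1, 2, 6, 3, 5, 7, 4, 8
d = rank(attendance) − rank(mark): 0, 0, -1, 0, 2, -1, 0, 0; Σd² = 6
ρ = 1 − 6Σd² / [n(n²−1)] = 1 − 6×6 / (8×63) = 1 − 36/504 ≈ 0.929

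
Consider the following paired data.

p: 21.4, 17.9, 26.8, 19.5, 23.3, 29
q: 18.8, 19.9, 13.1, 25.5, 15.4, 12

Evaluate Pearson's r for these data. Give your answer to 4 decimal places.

-0.8657

n = 6, Σp = 137.9, Σq = 104.7, Σp² = 3260.75, Σq² = 1952.47, Σpq = 2313.68
nΣpq − ΣpΣq = 13882.08 − 14438.13 = -556.05
nΣp² − (Σp)² = 19564.5 − 19016.41 = 548.09; nΣq² − (Σq)² = 11714.82 − 10962.09 = 752.73
r = -556.05 / √(548.09 × 752.73) = -556.05 / 642.3113 ≈ -0.8657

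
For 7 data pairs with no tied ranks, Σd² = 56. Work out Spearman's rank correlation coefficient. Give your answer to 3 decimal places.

ρ = 1 − 6Σd² / [n(n²−1)] = 1 − 6×56 / (7×48)
  = 1 − 336/336 = 1 − 1.0000 ≈ 0.000

0.000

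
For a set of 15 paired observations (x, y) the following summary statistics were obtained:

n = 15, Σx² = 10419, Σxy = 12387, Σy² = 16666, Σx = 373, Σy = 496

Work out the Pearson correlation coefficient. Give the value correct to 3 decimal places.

0.097

r = (nΣxy − ΣxΣy) / √[(nΣx² − (Σx)²)(nΣy² − (Σy)²)]
Numerator: 15×12387 − 373×496 = 797
Denominator: √[(156285 − 139129)(249990 − 246016)] = √[17156 × 3974] = 8256.9936
r = 797 / 8256.9936 ≈ 0.097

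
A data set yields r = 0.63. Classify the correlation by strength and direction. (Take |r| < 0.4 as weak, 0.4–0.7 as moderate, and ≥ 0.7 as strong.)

r = 0.63 > 0 so the relationship is positive.
|r| = 0.63, which falls in the moderate range.

moderate positive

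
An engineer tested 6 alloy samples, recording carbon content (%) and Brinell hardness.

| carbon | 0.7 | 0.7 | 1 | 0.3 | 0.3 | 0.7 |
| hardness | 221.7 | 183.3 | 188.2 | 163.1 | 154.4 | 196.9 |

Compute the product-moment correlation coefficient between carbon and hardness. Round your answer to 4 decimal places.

0.6639

n = 6, Σx = 3.7, Σy = 1107.6, Σx² = 2.65, Σy² = 207379.6, Σxy = 704.78
nΣxy − ΣxΣy = 4228.68 − 4098.12 = 130.56
nΣx² − (Σx)² = 15.9 − 13.69 = 2.21; nΣy² − (Σy)² = 1244277.6 − 1226777.76 = 17499.84
r = 130.56 / √(2.21 × 17499.84) = 130.56 / 196.6587 ≈ 0.6639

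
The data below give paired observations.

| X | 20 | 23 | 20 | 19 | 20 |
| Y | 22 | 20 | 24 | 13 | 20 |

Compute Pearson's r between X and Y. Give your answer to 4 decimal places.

0.2941

n = 5, ΣX = 102, ΣY = 99, ΣX² = 2090, ΣY² = 2029, ΣXY = 2027
nΣXY − ΣXΣY = 10135 − 10098 = 37
nΣX² − (ΣX)² = 10450 − 10404 = 46; nΣY² − (ΣY)² = 10145 − 9801 = 344
r = 37 / √(46 × 344) = 37 / 125.7935 ≈ 0.2941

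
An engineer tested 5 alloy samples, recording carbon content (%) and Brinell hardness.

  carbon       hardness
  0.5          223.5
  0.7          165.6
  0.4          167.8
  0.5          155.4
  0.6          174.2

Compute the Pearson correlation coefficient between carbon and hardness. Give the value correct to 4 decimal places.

-0.1396

n = 5, Σx = 2.7, Σy = 886.5, Σx² = 1.51, Σy² = 160027.25, Σxy = 477.01
nΣxy − ΣxΣy = 2385.05 − 2393.55 = -8.5
nΣx² − (Σx)² = 7.55 − 7.29 = 0.26; nΣy² − (Σy)² = 800136.25 − 785882.25 = 14254
r = -8.5 / √(0.26 × 14254) = -8.5 / 60.8773 ≈ -0.1396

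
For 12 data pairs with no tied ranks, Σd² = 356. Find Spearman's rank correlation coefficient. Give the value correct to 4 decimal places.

-0.2448

ρ = 1 − 6Σd² / [n(n²−1)] = 1 − 6×356 / (12×143)
  = 1 − 2136/1716 = 1 − 1.24476 ≈ -0.2448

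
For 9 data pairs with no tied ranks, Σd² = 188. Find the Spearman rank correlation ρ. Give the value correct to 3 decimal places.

-0.567

ρ = 1 − 6Σd² / [n(n²−1)] = 1 − 6×188 / (9×80)
  = 1 − 1128/720 = 1 − 1.5667 ≈ -0.567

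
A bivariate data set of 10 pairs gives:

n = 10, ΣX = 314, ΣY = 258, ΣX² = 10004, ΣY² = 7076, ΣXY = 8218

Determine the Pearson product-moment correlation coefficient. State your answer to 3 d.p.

0.475

r = (nΣXY − ΣXΣY) / √[(nΣX² − (ΣX)²)(nΣY² − (ΣY)²)]
Numerator: 10×8218 − 314×258 = 1168
Denominator: √[(100040 − 98596)(70760 − 66564)] = √[1444 × 4196] = 2461.5085
r = 1168 / 2461.5085 ≈ 0.475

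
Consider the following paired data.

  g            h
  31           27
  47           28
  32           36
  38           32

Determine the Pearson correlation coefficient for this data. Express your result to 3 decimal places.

n = 4, Σg = 148, Σh = 123, Σg² = 5638, Σh² = 3833, Σgh = 4521
nΣgh − ΣgΣh = 18084 − 18204 = -120
nΣg² − (Σg)² = 22552 − 21904 = 648; nΣh² − (Σh)² = 15332 − 15129 = 203
r = -120 / √(648 × 203) = -120 / 362.6900 ≈ -0.331

-0.331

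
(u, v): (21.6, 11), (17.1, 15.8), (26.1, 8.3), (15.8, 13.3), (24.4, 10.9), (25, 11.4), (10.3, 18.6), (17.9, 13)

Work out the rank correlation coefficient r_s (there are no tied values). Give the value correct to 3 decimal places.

Rank u: 5, 3, 8, 2, 6, 7, 1, 4
Rank v: 3, 7, 1, 6, 2, 4, 8, 5
d = rank(u) − rank(v): 2, -4, 7, -4, 4, 3, -7, -1; Σd² = 160
ρ = 1 − 6Σd² / [n(n²−1)] = 1 − 6×160 / (8×63) = 1 − 960/504 ≈ -0.905

-0.905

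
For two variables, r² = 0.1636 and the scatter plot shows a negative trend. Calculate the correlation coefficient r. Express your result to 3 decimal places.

-0.404

|r| = √0.1636 = 0.404
The association is negative, so r = −0.404.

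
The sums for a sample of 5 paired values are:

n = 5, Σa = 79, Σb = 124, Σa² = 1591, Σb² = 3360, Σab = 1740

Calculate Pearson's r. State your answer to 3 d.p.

-0.702

r = (nΣab − ΣaΣb) / √[(nΣa² − (Σa)²)(nΣb² − (Σb)²)]
Numerator: 5×1740 − 79×124 = -1096
Denominator: √[(7955 − 6241)(16800 − 15376)] = √[1714 × 1424] = 1562.2855
r = -1096 / 1562.2855 ≈ -0.702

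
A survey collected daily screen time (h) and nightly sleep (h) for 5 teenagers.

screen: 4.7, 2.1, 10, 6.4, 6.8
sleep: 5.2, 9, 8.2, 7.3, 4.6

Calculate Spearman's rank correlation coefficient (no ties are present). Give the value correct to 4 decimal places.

Rank screen: 2, 1, 5, 3, 4
Rank sleep: 2, 5, 4, 3, 1
d = rank(screen) − rank(sleep): 0, -4, 1, 0, 3; Σd² = 26
ρ = 1 − 6Σd² / [n(n²−1)] = 1 − 6×26 / (5×24) = 1 − 156/120 ≈ -0.3000

-0.3000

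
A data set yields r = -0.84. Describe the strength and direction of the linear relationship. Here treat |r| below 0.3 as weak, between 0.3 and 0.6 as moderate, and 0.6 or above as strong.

r = -0.84 < 0 so the relationship is negative.
|r| = 0.84, which falls in the strong range.

strong negative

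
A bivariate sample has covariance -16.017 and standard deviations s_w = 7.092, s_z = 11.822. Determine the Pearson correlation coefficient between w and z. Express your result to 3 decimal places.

r = Cov(w,z) / (s_w · s_z) = -16.017 / (7.092 × 11.822)
  = -16.017 / 83.8416 ≈ -0.191

-0.191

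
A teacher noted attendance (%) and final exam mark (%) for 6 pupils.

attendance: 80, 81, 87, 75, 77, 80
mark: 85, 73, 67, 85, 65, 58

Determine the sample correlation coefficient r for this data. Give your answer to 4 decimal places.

n = 6, Σx = 480, Σy = 433, Σx² = 38484, Σy² = 31857, Σxy = 34562
nΣxy − ΣxΣy = 207372 − 207840 = -468
nΣx² − (Σx)² = 230904 − 230400 = 504; nΣy² − (Σy)² = 191142 − 187489 = 3653
r = -468 / √(504 × 3653) = -468 / 1356.8758 ≈ -0.3449

-0.3449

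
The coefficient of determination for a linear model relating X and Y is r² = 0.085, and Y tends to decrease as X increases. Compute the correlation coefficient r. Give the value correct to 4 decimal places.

|r| = √0.085 = 0.2915
The association is negative, so r = −0.2915.

-0.2915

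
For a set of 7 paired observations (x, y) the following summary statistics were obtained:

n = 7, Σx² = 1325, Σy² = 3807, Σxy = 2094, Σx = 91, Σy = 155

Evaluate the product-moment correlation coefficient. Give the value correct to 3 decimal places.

0.342

r = (nΣxy − ΣxΣy) / √[(nΣx² − (Σx)²)(nΣy² − (Σy)²)]
Numerator: 7×2094 − 91×155 = 553
Denominator: √[(9275 − 8281)(26649 − 24025)] = √[994 × 2624] = 1615.0096
r = 553 / 1615.0096 ≈ 0.342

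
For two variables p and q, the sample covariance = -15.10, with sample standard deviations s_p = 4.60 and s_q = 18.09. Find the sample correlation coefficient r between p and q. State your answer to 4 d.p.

r = Cov(p,q) / (s_p · s_q) = -15.10 / (4.60 × 18.09)
  = -15.10 / 83.2140 ≈ -0.1815

-0.1815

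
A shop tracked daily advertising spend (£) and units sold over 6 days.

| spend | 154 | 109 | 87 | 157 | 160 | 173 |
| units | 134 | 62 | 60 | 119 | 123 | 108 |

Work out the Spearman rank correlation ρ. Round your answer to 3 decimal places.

Rank spend: 3, 2, 1, 4, 5, 6
Rank units: 6, 2, 1, 4, 5, 3
d = rank(spend) − rank(units): -3, 0, 0, 0, 0, 3; Σd² = 18
ρ = 1 − 6Σd² / [n(n²−1)] = 1 − 6×18 / (6×35) = 1 − 108/210 ≈ 0.486

0.486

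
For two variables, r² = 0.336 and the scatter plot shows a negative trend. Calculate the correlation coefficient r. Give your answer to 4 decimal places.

-0.5797

|r| = √0.336 = 0.5797
The association is negative, so r = −0.5797.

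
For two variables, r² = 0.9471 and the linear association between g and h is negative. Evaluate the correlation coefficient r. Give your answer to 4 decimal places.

|r| = √0.9471 = 0.9732
The association is negative, so r = −0.9732.

-0.9732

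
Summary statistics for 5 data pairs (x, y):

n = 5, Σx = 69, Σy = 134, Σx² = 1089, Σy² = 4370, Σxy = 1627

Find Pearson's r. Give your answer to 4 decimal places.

r = (nΣxy − ΣxΣy) / √[(nΣx² − (Σx)²)(nΣy² − (Σy)²)]
Numerator: 5×1627 − 69×134 = -1111
Denominator: √[(5445 − 4761)(21850 − 17956)] = √[684 × 3894] = 1632.0221
r = -1111 / 1632.0221 ≈ -0.6808

-0.6808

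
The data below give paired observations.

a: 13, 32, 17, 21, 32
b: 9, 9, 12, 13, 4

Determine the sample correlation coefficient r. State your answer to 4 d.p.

-0.5825

n = 5, Σa = 115, Σb = 47, Σa² = 2947, Σb² = 491, Σab = 1010
nΣab − ΣaΣb = 5050 − 5405 = -355
nΣa² − (Σa)² = 14735 − 13225 = 1510; nΣb² − (Σb)² = 2455 − 2209 = 246
r = -355 / √(1510 × 246) = -355 / 609.4752 ≈ -0.5825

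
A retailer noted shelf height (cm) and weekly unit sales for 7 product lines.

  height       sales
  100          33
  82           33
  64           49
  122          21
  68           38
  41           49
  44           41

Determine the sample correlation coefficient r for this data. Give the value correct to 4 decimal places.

n = 7, Σx = 521, Σy = 264, Σx² = 43945, Σy² = 10546, Σxy = 18101
nΣxy − ΣxΣy = 126707 − 137544 = -10837
nΣx² − (Σx)² = 307615 − 271441 = 36174; nΣy² − (Σy)² = 73822 − 69696 = 4126
r = -10837 / √(36174 × 4126) = -10837 / 12216.9523 ≈ -0.8870

-0.8870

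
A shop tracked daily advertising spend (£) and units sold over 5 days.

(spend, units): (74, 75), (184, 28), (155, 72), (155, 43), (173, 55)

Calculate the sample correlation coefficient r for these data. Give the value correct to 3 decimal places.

n = 5, Σx = 741, Σy = 273, Σx² = 117311, Σy² = 16467, Σxy = 38042
nΣxy − ΣxΣy = 190210 − 202293 = -12083
nΣx² − (Σx)² = 586555 − 549081 = 37474; nΣy² − (Σy)² = 82335 − 74529 = 7806
r = -12083 / √(37474 × 7806) = -12083 / 17103.2758 ≈ -0.706

-0.706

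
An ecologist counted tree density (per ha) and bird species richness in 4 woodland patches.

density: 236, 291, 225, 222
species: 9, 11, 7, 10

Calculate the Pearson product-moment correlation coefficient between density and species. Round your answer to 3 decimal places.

0.669

n = 4, Σx = 974, Σy = 37, Σx² = 240286, Σy² = 351, Σxy = 9120
nΣxy − ΣxΣy = 36480 − 36038 = 442
nΣx² − (Σx)² = 961144 − 948676 = 12468; nΣy² − (Σy)² = 1404 − 1369 = 35
r = 442 / √(12468 × 35) = 442 / 660.5906 ≈ 0.669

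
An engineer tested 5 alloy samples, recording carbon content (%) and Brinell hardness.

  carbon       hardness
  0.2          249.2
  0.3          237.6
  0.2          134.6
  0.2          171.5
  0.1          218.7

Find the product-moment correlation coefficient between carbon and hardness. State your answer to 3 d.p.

n = 5, Σx = 1, Σy = 1011.6, Σx² = 0.22, Σy² = 213913.5, Σxy = 204.21
nΣxy − ΣxΣy = 1021.05 − 1011.6 = 9.45
nΣx² − (Σx)² = 1.1 − 1 = 0.1; nΣy² − (Σy)² = 1069567.5 − 1023334.56 = 46232.94
r = 9.45 / √(0.1 × 46232.94) = 9.45 / 67.9948 ≈ 0.139

0.139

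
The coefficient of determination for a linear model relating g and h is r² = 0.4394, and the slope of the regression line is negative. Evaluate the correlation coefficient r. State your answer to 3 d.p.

-0.663

|r| = √0.4394 = 0.663
The association is negative, so r = −0.663.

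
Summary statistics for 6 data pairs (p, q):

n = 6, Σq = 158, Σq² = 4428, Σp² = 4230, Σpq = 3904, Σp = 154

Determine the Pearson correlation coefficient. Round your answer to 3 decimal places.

-0.556

r = (nΣpq − ΣpΣq) / √[(nΣp² − (Σp)²)(nΣq² − (Σq)²)]
Numerator: 6×3904 − 154×158 = -908
Denominator: √[(25380 − 23716)(26568 − 24964)] = √[1664 × 1604] = 1633.7246
r = -908 / 1633.7246 ≈ -0.556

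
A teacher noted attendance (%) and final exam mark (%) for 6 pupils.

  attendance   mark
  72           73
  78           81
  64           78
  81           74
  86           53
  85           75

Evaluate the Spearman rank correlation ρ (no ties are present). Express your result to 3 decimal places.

Rank attendance: 2, 3, 1, 4, 6, 5
Rank mark: 2, 6, 5, 3, 1, 4
d = rank(attendance) − rank(mark): 0, -3, -4, 1, 5, 1; Σd² = 52
ρ = 1 − 6Σd² / [n(n²−1)] = 1 − 6×52 / (6×35) = 1 − 312/210 ≈ -0.486

-0.486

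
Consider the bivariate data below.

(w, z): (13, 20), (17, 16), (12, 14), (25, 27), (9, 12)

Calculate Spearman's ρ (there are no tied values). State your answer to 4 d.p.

0.9000

Rank w: 3, 4, 2, 5, 1
Rank z: 4, 3, 2, 5, 1
d = rank(w) − rank(z): -1, 1, 0, 0, 0; Σd² = 2
ρ = 1 − 6Σd² / [n(n²−1)] = 1 − 6×2 / (5×24) = 1 − 12/120 ≈ 0.9000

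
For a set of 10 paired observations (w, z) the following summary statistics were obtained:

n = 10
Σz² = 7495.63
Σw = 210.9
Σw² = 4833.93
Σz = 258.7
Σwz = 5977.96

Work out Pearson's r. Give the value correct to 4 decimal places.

0.9375

r = (nΣwz − ΣwΣz) / √[(nΣw² − (Σw)²)(nΣz² − (Σz)²)]
Numerator: 10×5977.96 − 210.9×258.7 = 5219.77
Denominator: √[(48339.3 − 44478.81)(74956.3 − 66925.69)] = √[3860.49 × 8030.61] = 5567.9520
r = 5219.77 / 5567.9520 ≈ 0.9375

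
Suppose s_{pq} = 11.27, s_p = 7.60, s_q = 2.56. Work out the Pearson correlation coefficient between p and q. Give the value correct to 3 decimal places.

0.579

r = Cov(p,q) / (s_p · s_q) = 11.27 / (7.60 × 2.56)
  = 11.27 / 19.4560 ≈ 0.579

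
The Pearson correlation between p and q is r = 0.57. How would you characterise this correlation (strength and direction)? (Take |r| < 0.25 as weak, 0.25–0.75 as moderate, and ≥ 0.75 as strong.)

moderate positive

r = 0.57 > 0 so the relationship is positive.
|r| = 0.57, which falls in the moderate range.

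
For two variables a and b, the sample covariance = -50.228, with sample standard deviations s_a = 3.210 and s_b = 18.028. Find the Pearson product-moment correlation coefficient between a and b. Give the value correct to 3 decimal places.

-0.868

r = Cov(a,b) / (s_a · s_b) = -50.228 / (3.210 × 18.028)
  = -50.228 / 57.8699 ≈ -0.868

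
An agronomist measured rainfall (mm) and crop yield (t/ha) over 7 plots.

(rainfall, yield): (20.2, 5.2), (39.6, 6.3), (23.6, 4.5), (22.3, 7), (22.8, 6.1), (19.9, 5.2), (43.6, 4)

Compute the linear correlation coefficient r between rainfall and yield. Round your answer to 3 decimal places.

-0.269

n = 7, Σx = 192, Σy = 38.3, Σx² = 5847.26, Σy² = 216.23, Σxy = 1033.78
nΣxy − ΣxΣy = 7236.46 − 7353.6 = -117.14
nΣx² − (Σx)² = 40930.82 − 36864 = 4066.82; nΣy² − (Σy)² = 1513.61 − 1466.89 = 46.72
r = -117.14 / √(4066.82 × 46.72) = -117.14 / 435.8920 ≈ -0.269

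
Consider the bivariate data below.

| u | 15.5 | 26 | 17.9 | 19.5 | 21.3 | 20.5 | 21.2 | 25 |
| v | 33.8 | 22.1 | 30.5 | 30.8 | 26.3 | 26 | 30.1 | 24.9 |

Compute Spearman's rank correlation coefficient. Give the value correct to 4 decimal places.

Rank u: 1, 8, 2, 3, 6, 4, 5, 7
Rank v: 8, 1, 6, 7, 4, 3, 5, 2
d = rank(u) − rank(v): -7, 7, -4, -4, 2, 1, 0, 5; Σd² = 160
ρ = 1 − 6Σd² / [n(n²−1)] = 1 − 6×160 / (8×63) = 1 − 960/504 ≈ -0.9048

-0.9048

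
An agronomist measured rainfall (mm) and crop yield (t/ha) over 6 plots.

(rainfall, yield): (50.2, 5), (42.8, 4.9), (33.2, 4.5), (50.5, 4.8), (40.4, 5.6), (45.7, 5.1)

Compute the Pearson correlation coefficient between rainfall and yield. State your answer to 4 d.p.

0.1846

n = 6, Σx = 262.8, Σy = 29.9, Σx² = 11725.02, Σy² = 149.67, Σxy = 1311.83
nΣxy − ΣxΣy = 7870.98 − 7857.72 = 13.26
nΣx² − (Σx)² = 70350.12 − 69063.84 = 1286.28; nΣy² − (Σy)² = 898.02 − 894.01 = 4.01
r = 13.26 / √(1286.28 × 4.01) = 13.26 / 71.8191 ≈ 0.1846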